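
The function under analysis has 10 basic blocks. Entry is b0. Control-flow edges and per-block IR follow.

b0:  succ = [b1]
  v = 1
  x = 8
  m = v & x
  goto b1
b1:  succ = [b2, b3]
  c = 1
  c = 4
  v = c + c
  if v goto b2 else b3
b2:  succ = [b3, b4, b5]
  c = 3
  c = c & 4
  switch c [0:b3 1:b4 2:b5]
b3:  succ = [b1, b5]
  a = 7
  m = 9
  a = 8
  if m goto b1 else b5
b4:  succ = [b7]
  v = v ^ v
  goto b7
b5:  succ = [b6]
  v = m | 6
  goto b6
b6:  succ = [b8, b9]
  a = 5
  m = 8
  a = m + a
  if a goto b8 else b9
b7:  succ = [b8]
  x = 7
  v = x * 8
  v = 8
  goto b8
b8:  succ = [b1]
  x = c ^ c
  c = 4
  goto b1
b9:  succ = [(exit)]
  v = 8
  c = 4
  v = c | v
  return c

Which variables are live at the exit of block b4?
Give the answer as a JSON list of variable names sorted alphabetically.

Answer: ["c", "m"]

Working:
def/use:
  b0: def={m,v,x} ue=∅
  b1: def={c,v} ue=∅
  b2: def={c} ue=∅
  b3: def={a,m} ue=∅
  b4: def={v} ue={v}
  b5: def={v} ue={m}
  b6: def={a,m} ue=∅
  b7: def={v,x} ue=∅
  b8: def={c,x} ue={c}
  b9: def={c,v} ue=∅

Liveness:
  b0: in=∅ out={m}
  b1: in={m} out={c,m,v}
  b2: in={m,v} out={c,m,v}
  b3: in={c} out={c,m}
  b4: in={c,m,v} out={c,m}
  b5: in={c,m} out={c}
  b6: in={c} out={c,m}
  b7: in={c,m} out={c,m}
  b8: in={c,m} out={m}
  b9: in=∅ out=∅

live-out(b4) = ["c", "m"]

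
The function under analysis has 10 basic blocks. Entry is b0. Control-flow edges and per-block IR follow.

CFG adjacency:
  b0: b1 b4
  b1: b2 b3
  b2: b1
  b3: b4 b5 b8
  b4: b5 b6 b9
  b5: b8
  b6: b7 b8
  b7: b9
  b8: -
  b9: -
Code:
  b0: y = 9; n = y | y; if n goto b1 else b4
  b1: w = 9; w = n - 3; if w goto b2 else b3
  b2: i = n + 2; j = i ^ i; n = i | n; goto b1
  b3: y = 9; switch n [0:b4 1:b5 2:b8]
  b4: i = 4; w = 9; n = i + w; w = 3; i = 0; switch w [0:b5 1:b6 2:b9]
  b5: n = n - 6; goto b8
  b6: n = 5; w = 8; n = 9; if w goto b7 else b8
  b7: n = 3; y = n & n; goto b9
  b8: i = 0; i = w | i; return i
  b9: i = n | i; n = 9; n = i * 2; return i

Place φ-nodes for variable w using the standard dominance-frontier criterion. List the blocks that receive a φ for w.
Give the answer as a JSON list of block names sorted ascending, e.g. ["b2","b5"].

Answer: ["b1", "b4", "b5", "b8", "b9"]

Working:
idom tree: b1←b0 b2←b1 b3←b1 b4←b0 b5←b0 b6←b4 b7←b6 b8←b0 b9←b4
Dom∩ at merges:
  b1: preds {b0,b2}: {b0} ∩ {b0,b1,b2} = {b0}; idom=b0
  b4: preds {b0,b3}: {b0} ∩ {b0,b1,b3} = {b0}; idom=b0
  b5: preds {b3,b4}: {b0,b1,b3} ∩ {b0,b4} = {b0}; idom=b0
  b8: preds {b3,b5,b6}: {b0,b1,b3} ∩ {b0,b5} ∩ {b0,b4,b6} = {b0}; idom=b0
  b9: preds {b4,b7}: {b0,b4} ∩ {b0,b4,b6,b7} = {b0,b4}; idom=b4

Frontier:
  b1←b0: walk · to b0
  b1←b2: walk b2→b1 to b0
  b4←b0: walk · to b0
  b4←b3: walk b3→b1 to b0
  b5←b3: walk b3→b1 to b0
  b5←b4: walk b4 to b0
  b8←b3: walk b3→b1 to b0
  b8←b5: walk b5 to b0
  b8←b6: walk b6→b4 to b0
  b9←b4: walk · to b4
  b9←b7: walk b7→b6 to b4
  b0: DF=∅
  b1: DF={b1,b4,b5,b8}
  b2: DF={b1}
  b3: DF={b4,b5,b8}
  b4: DF={b5,b8}
  b5: DF={b8}
  b6: DF={b8,b9}
  b7: DF={b9}
  b8: DF=∅
  b9: DF=∅

φ for w: defs {b1,b4,b6}
  DF⁺ = {b1,b4,b5,b8,b9}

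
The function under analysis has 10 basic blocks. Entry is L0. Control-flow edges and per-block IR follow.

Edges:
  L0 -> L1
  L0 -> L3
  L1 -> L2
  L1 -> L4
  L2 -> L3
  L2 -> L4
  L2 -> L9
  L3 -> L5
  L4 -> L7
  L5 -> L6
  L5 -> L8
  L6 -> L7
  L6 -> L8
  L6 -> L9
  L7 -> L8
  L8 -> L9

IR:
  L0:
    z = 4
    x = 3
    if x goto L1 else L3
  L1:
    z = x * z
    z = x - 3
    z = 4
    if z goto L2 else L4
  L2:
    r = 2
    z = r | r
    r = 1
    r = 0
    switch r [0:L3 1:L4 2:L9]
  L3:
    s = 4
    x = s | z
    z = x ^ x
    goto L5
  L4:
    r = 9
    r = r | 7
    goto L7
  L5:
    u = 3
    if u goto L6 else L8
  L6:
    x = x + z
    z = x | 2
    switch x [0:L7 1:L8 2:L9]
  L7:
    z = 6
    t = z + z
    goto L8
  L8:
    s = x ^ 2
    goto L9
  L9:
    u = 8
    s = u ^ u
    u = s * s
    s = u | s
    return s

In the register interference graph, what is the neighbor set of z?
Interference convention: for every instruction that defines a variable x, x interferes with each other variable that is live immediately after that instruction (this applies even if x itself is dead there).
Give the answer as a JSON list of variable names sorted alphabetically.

Per-block:
  L0 def {x,z} use ∅
  L1 def {z} use {x,z}
  L2 def {r,z} use ∅
  L3 def {s,x,z} use {z}
  L4 def {r} use ∅
  L5 def {u} use ∅
  L6 def {x,z} use {x,z}
  L7 def {t,z} use ∅
  L8 def {s} use {x}
  L9 def {s,u} use ∅

Liveness:
  live L0: ∅→{x,z}
  live L1: {x,z}→{x}
  live L2: {x}→{x,z}
  live L3: {z}→{x,z}
  live L4: {x}→{x}
  live L5: {x,z}→{x,z}
  live L6: {x,z}→{x}
  live L7: {x}→{x}
  live L8: {x}→∅
  live L9: ∅→∅

Interfere edges:
  r: {x,z}
  s: {u,z}
  t: {x}
  u: {s,x,z}
  x: {r,t,u,z}
  z: {r,s,u,x}

N(z) = ["r", "s", "u", "x"]

Answer: ["r", "s", "u", "x"]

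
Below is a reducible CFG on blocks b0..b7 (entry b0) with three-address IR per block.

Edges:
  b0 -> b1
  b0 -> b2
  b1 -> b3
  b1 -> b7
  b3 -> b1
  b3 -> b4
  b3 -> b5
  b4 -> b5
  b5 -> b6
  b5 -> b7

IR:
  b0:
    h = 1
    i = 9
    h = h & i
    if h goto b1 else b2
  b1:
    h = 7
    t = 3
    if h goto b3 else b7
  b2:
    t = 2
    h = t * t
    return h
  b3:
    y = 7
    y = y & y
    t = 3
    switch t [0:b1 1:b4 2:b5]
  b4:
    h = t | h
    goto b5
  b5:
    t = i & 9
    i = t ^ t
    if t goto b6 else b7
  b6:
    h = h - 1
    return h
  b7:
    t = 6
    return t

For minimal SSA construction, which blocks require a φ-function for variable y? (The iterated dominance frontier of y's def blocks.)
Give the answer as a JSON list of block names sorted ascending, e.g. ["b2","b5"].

idom tree: b1←b0 b2←b0 b3←b1 b4←b3 b5←b3 b6←b5 b7←b1
Dom at joins:
  b1: preds {b0,b3}: {b0} ∩ {b0,b1,b3} = {b0}; idom=b0
  b5: preds {b3,b4}: {b0,b1,b3} ∩ {b0,b1,b3,b4} = {b0,b1,b3}; idom=b3
  b7: preds {b1,b5}: {b0,b1} ∩ {b0,b1,b3,b5} = {b0,b1}; idom=b1

DF walk-up:
  b1←b0: walk · to b0
  b1←b3: walk b3→b1 to b0
  b5←b3: walk · to b3
  b5←b4: walk b4 to b3
  b7←b1: walk · to b1
  b7←b5: walk b5→b3 to b1
  b0: DF=∅
  b1: DF={b1}
  b2: DF=∅
  b3: DF={b1,b7}
  b4: DF={b5}
  b5: DF={b7}
  b6: DF=∅
  b7: DF=∅

φ for y: defs {b3}
  DF⁺ = {b1,b7}

Answer: ["b1", "b7"]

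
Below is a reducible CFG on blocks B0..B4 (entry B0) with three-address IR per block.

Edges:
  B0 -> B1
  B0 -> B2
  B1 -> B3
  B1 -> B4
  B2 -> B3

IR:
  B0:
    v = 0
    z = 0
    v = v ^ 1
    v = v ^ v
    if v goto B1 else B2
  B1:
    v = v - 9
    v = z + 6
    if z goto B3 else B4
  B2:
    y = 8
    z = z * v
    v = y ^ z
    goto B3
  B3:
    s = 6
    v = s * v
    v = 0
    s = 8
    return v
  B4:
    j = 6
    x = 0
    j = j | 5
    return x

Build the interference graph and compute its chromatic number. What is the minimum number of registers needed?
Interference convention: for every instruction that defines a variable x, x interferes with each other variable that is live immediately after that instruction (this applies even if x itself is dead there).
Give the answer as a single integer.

def/use:
  B0: {v,z} / ∅
  B1: {v} / {v,z}
  B2: {v,y,z} / {v,z}
  B3: {s,v} / {v}
  B4: {j,x} / ∅

Liveness:
  B0: in=∅ out={v,z}
  B1: in={v,z} out={v}
  B2: in={v,z} out={v}
  B3: in={v} out=∅
  B4: in=∅ out=∅

Interfere edges:
  j↔{x}
  s↔{v}
  v↔{s,y,z}
  x↔{j}
  y↔{v,z}
  z↔{v,y}

Chromatic number:
  {v,y,z} pairwise interfere (3-clique) ⇒ χ ≥ 3
  assign j→c0 s→c1 v→c0 x→c1 y→c1 z→c2 — no edge inside a register ⇒ χ ≤ 3
  χ = 3

Answer: 3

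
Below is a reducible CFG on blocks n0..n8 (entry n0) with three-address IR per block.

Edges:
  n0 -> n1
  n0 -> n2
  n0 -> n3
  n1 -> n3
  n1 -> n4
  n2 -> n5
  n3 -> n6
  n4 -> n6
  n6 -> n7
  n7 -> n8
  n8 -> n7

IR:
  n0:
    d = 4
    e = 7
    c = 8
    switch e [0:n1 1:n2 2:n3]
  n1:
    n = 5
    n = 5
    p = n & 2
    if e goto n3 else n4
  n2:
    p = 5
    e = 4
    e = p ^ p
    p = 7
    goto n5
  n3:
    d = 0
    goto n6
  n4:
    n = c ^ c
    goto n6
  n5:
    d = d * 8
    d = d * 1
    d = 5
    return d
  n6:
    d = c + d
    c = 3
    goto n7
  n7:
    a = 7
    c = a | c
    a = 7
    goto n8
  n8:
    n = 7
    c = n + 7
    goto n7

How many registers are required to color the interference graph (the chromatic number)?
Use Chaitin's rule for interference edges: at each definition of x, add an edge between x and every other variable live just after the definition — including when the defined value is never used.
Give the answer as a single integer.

Answer: 4

Analysis:
Per-block:
  n0: def={c,d,e} ue=∅
  n1: def={n,p} ue={e}
  n2: def={e,p} ue=∅
  n3: def={d} ue=∅
  n4: def={n} ue={c}
  n5: def={d} ue={d}
  n6: def={c,d} ue={c,d}
  n7: def={a,c} ue={c}
  n8: def={c,n} ue=∅

Live sets:
  n0 li=∅ lo={c,d,e}
  n1 li={c,d,e} lo={c,d}
  n2 li={d} lo={d}
  n3 li={c} lo={c,d}
  n4 li={c,d} lo={c,d}
  n5 li={d} lo=∅
  n6 li={c,d} lo={c}
  n7 li={c} lo=∅
  n8 li=∅ lo={c}

Interfere edges:
  a: {c}
  c: {a,d,e,n,p}
  d: {c,e,n,p}
  e: {c,d,n,p}
  n: {c,d,e}
  p: {c,d,e}

Colouring:
  lower bound: {c,d,e,n} mutually conflict ⇒ χ ≥ 4
  assign a→R1 c→R0 d→R1 e→R2 n→R3 p→R3 — no edge inside a register ⇒ χ ≤ 4
  χ = 4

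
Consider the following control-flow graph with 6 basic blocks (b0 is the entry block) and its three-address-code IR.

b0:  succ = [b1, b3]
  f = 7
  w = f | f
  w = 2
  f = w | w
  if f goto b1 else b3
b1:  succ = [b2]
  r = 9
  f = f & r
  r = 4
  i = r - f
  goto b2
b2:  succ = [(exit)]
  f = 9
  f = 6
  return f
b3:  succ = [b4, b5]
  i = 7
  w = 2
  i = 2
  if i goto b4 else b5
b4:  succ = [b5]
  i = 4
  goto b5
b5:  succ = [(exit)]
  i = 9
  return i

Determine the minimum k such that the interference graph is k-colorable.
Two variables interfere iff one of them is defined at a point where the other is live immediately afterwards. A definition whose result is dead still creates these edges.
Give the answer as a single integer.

Answer: 2

Working:
def/use:
  b0: {f,w} / ∅
  b1: {f,i,r} / {f}
  b2: {f} / ∅
  b3: {i,w} / ∅
  b4: {i} / ∅
  b5: {i} / ∅

Backward fixpoint:
  live b0: ∅→{f}
  live b1: {f}→∅
  live b2: ∅→∅
  live b3: ∅→∅
  live b4: ∅→∅
  live b5: ∅→∅

Interference:
  f: {r}
  i: ∅
  r: {f}
  w: ∅

Chromatic number:
  lower bound: {f,r} mutually conflict ⇒ χ ≥ 2
  2-colouring: R0={f,i,w}  R1={r}
  χ = 2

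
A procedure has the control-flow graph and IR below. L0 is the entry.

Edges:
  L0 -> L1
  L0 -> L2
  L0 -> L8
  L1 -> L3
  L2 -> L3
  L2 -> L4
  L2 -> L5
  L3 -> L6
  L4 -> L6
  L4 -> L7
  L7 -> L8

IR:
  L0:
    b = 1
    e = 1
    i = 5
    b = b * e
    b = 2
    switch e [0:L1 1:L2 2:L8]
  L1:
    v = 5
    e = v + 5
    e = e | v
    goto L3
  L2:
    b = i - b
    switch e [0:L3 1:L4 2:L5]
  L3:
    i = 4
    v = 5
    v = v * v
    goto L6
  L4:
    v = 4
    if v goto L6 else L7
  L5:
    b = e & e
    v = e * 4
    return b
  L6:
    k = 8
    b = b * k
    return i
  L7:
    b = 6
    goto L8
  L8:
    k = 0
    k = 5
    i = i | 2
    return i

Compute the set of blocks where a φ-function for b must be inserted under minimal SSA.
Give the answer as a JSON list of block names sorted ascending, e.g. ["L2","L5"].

idom tree: L1←L0 L2←L0 L3←L0 L4←L2 L5←L2 L6←L0 L7←L4 L8←L0
Join-block Dom:
  L3: preds {L1,L2}: {L0,L1} ∩ {L0,L2} = {L0}; idom=L0
  L6: preds {L3,L4}: {L0,L3} ∩ {L0,L2,L4} = {L0}; idom=L0
  L8: preds {L0,L7}: {L0} ∩ {L0,L2,L4,L7} = {L0}; idom=L0

DF derivation:
  join L3 pred L1: L1 stop@L0
  join L3 pred L2: L2 stop@L0
  join L6 pred L3: L3 stop@L0
  join L6 pred L4: L4→L2 stop@L0
  join L8 pred L0: · stop@L0
  join L8 pred L7: L7→L4→L2 stop@L0
  DF(L0)=∅
  DF(L1)={L3}
  DF(L2)={L3,L6,L8}
  DF(L3)={L6}
  DF(L4)={L6,L8}
  DF(L5)=∅
  DF(L6)=∅
  DF(L7)={L8}
  DF(L8)=∅

φ for b: defs {L0,L2,L5,L6,L7}
  DF⁺ = {L3,L6,L8}

Answer: ["L3", "L6", "L8"]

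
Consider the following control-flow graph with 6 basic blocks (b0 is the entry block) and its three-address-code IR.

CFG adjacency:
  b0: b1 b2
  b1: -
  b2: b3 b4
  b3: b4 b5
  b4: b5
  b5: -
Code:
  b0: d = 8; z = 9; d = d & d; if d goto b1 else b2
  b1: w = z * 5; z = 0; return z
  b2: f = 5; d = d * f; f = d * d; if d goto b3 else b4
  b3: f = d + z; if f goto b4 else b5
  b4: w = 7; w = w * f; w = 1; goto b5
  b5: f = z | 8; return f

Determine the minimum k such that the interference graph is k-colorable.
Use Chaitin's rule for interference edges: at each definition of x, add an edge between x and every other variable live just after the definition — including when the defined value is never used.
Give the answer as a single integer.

def/use:
  b0: {d,z} / ∅
  b1: {w,z} / {z}
  b2: {d,f} / {d}
  b3: {f} / {d,z}
  b4: {w} / {f}
  b5: {f} / {z}

Live sets:
  b0 li=∅ lo={d,z}
  b1 li={z} lo=∅
  b2 li={d,z} lo={d,f,z}
  b3 li={d,z} lo={f,z}
  b4 li={f,z} lo={z}
  b5 li={z} lo=∅

Conflict graph:
  d — {f,z}
  f — {d,w,z}
  w — {f,z}
  z — {d,f,w}

Colouring:
  lower bound: {d,f,z} mutually conflict ⇒ χ ≥ 3
  assign d→R2 f→R0 w→R2 z→R1 — no edge inside a register ⇒ χ ≤ 3
  χ = 3

Answer: 3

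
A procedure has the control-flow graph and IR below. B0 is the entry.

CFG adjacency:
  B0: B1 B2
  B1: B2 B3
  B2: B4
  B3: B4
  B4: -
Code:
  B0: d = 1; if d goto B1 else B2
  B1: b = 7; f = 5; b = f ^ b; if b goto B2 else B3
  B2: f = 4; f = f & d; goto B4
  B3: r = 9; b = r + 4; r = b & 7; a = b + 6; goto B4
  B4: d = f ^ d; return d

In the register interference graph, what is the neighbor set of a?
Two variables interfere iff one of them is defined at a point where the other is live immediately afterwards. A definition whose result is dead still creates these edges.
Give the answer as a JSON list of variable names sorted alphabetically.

Block summaries:
  B0 def {d} use ∅
  B1 def {b,f} use ∅
  B2 def {f} use {d}
  B3 def {a,b,r} use ∅
  B4 def {d} use {d,f}

Backward fixpoint:
  B0: in=∅ out={d}
  B1: in={d} out={d,f}
  B2: in={d} out={d,f}
  B3: in={d,f} out={d,f}
  B4: in={d,f} out=∅

Conflict graph:
  a — {d,f}
  b — {d,f,r}
  d — {a,b,f,r}
  f — {a,b,d,r}
  r — {b,d,f}

N(a) = ["d", "f"]

Answer: ["d", "f"]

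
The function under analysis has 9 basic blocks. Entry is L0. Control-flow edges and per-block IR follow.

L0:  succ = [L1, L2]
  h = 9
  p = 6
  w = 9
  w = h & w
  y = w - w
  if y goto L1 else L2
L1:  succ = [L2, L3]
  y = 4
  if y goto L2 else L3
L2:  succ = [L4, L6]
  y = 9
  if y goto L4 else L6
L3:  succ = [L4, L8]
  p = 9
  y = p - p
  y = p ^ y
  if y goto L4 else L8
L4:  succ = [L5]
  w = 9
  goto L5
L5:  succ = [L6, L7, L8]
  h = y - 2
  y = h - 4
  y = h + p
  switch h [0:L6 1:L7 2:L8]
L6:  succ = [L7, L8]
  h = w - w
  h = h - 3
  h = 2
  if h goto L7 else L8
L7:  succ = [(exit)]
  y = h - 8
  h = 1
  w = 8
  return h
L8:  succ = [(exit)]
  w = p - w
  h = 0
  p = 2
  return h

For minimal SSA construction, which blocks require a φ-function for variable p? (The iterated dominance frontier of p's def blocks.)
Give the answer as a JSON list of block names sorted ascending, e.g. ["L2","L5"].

Answer: ["L4", "L6", "L7", "L8"]

Working:
idom tree: L1←L0 L2←L0 L3←L1 L4←L0 L5←L4 L6←L0 L7←L0 L8←L0
Dom at joins:
  L2: preds {L0,L1}: {L0} ∩ {L0,L1} = {L0}; idom=L0
  L4: preds {L2,L3}: {L0,L2} ∩ {L0,L1,L3} = {L0}; idom=L0
  L6: preds {L2,L5}: {L0,L2} ∩ {L0,L4,L5} = {L0}; idom=L0
  L7: preds {L5,L6}: {L0,L4,L5} ∩ {L0,L6} = {L0}; idom=L0
  L8: preds {L3,L5,L6}: {L0,L1,L3} ∩ {L0,L4,L5} ∩ {L0,L6} = {L0}; idom=L0

DF derivation:
  join L2 pred L0: · stop@L0
  join L2 pred L1: L1 stop@L0
  join L4 pred L2: L2 stop@L0
  join L4 pred L3: L3→L1 stop@L0
  join L6 pred L2: L2 stop@L0
  join L6 pred L5: L5→L4 stop@L0
  join L7 pred L5: L5→L4 stop@L0
  join L7 pred L6: L6 stop@L0
  join L8 pred L3: L3→L1 stop@L0
  join L8 pred L5: L5→L4 stop@L0
  join L8 pred L6: L6 stop@L0
  DF(L0)=∅
  DF(L1)={L2,L4,L8}
  DF(L2)={L4,L6}
  DF(L3)={L4,L8}
  DF(L4)={L6,L7,L8}
  DF(L5)={L6,L7,L8}
  DF(L6)={L7,L8}
  DF(L7)=∅
  DF(L8)=∅

φ for p: defs {L0,L3,L8}
  DF⁺ = {L4,L6,L7,L8}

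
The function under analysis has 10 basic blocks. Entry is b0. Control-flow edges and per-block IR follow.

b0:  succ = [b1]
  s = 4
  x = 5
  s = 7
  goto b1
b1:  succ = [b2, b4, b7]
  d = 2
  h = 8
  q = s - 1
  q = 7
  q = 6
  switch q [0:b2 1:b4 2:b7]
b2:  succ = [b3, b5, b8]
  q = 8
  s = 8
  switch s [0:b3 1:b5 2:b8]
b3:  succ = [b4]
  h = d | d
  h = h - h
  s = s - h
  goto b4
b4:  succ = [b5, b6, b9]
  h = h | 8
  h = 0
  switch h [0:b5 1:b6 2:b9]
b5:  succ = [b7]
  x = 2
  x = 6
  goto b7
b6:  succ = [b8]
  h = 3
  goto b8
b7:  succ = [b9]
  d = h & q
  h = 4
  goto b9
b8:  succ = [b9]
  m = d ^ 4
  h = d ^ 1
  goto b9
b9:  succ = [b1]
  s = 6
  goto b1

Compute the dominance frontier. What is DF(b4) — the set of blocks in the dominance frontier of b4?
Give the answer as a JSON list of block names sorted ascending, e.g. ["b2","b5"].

idom tree: b1←b0 b2←b1 b3←b2 b4←b1 b5←b1 b6←b4 b7←b1 b8←b1 b9←b1
Join-block Dom:
  b1: preds {b0,b9}: {b0} ∩ {b0,b1,b9} = {b0}; idom=b0
  b4: preds {b1,b3}: {b0,b1} ∩ {b0,b1,b2,b3} = {b0,b1}; idom=b1
  b5: preds {b2,b4}: {b0,b1,b2} ∩ {b0,b1,b4} = {b0,b1}; idom=b1
  b7: preds {b1,b5}: {b0,b1} ∩ {b0,b1,b5} = {b0,b1}; idom=b1
  b8: preds {b2,b6}: {b0,b1,b2} ∩ {b0,b1,b4,b6} = {b0,b1}; idom=b1
  b9: preds {b4,b7,b8}: {b0,b1,b4} ∩ {b0,b1,b7} ∩ {b0,b1,b8} = {b0,b1}; idom=b1

DF derivation:
  b1←b0: walk · to b0
  b1←b9: walk b9→b1 to b0
  b4←b1: walk · to b1
  b4←b3: walk b3→b2 to b1
  b5←b2: walk b2 to b1
  b5←b4: walk b4 to b1
  b7←b1: walk · to b1
  b7←b5: walk b5 to b1
  b8←b2: walk b2 to b1
  b8←b6: walk b6→b4 to b1
  b9←b4: walk b4 to b1
  b9←b7: walk b7 to b1
  b9←b8: walk b8 to b1
  b0 → ∅
  b1 → {b1}
  b2 → {b4,b5,b8}
  b3 → {b4}
  b4 → {b5,b8,b9}
  b5 → {b7}
  b6 → {b8}
  b7 → {b9}
  b8 → {b9}
  b9 → {b1}

DF(b4) = ["b5", "b8", "b9"]

Answer: ["b5", "b8", "b9"]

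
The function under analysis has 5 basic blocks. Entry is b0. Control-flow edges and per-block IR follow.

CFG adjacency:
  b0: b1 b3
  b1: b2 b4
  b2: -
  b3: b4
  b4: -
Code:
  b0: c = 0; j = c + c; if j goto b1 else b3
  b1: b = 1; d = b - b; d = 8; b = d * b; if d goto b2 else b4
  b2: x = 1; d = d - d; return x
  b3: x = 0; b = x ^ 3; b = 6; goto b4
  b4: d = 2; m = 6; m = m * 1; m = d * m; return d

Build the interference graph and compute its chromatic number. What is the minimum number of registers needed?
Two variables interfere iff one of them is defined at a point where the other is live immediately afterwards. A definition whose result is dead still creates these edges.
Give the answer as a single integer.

Block summaries:
  b0: def={c,j} ue=∅
  b1: def={b,d} ue=∅
  b2: def={d,x} ue={d}
  b3: def={b,x} ue=∅
  b4: def={d,m} ue=∅

Live sets:
  b0 li=∅ lo=∅
  b1 li=∅ lo={d}
  b2 li={d} lo=∅
  b3 li=∅ lo=∅
  b4 li=∅ lo=∅

Interfere edges:
  b: {d}
  c: ∅
  d: {b,m,x}
  j: ∅
  m: {d}
  x: {d}

Registers:
  {b,d} pairwise interfere (2-clique) ⇒ χ ≥ 2
  assign b→R1 c→R0 d→R0 j→R0 m→R1 x→R1 — no edge inside a register ⇒ χ ≤ 2
  χ = 2

Answer: 2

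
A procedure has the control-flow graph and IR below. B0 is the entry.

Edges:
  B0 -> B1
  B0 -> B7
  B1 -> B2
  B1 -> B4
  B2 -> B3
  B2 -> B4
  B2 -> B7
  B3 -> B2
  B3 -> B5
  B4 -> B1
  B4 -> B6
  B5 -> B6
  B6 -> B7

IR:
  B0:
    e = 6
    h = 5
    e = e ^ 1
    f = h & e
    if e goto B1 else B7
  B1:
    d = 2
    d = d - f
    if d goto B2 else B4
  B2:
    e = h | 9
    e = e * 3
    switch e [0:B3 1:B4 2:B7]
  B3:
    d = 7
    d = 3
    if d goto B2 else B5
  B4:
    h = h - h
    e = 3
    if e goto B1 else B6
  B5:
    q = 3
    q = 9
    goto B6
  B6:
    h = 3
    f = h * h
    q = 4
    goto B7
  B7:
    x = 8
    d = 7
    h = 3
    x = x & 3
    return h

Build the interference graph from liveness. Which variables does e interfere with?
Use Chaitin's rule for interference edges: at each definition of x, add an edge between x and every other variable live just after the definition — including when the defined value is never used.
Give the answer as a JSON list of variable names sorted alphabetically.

Per-block:
  B0: def={e,f,h} ue=∅
  B1: def={d} ue={f}
  B2: def={e} ue={h}
  B3: def={d} ue=∅
  B4: def={e,h} ue={h}
  B5: def={q} ue=∅
  B6: def={f,h,q} ue=∅
  B7: def={d,h,x} ue=∅

Liveness:
  B0 li=∅ lo={f,h}
  B1 li={f,h} lo={f,h}
  B2 li={f,h} lo={f,h}
  B3 li={f,h} lo={f,h}
  B4 li={f,h} lo={f,h}
  B5 li=∅ lo=∅
  B6 li=∅ lo=∅
  B7 li=∅ lo=∅

Conflict graph:
  d: {f,h,x}
  e: {f,h}
  f: {d,e,h}
  h: {d,e,f,x}
  q: ∅
  x: {d,h}

N(e) = ["f", "h"]

Answer: ["f", "h"]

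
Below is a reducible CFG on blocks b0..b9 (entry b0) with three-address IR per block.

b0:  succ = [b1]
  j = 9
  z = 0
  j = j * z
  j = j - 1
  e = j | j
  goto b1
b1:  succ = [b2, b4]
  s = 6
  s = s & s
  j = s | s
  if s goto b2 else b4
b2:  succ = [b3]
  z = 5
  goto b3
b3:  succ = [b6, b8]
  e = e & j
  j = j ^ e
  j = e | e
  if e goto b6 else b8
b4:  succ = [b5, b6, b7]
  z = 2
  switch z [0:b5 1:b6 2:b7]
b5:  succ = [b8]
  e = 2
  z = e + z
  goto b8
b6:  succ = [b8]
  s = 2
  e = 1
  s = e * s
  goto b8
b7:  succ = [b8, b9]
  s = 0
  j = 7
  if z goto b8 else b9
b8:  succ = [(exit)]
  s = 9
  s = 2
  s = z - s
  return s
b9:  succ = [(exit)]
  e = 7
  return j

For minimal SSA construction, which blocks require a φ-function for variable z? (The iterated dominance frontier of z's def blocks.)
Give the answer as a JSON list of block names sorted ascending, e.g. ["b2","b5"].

idom tree: b1←b0 b2←b1 b3←b2 b4←b1 b5←b4 b6←b1 b7←b4 b8←b1 b9←b7
Join-block Dom:
  b6: preds {b3,b4}: {b0,b1,b2,b3} ∩ {b0,b1,b4} = {b0,b1}; idom=b1
  b8: preds {b3,b5,b6,b7}: {b0,b1,b2,b3} ∩ {b0,b1,b4,b5} ∩ {b0,b1,b6} ∩ {b0,b1,b4,b7} = {b0,b1}; idom=b1

DF derivation:
  join b6 pred b3: b3→b2 stop@b1
  join b6 pred b4: b4 stop@b1
  join b8 pred b3: b3→b2 stop@b1
  join b8 pred b5: b5→b4 stop@b1
  join b8 pred b6: b6 stop@b1
  join b8 pred b7: b7→b4 stop@b1
  b0: DF=∅
  b1: DF=∅
  b2: DF={b6,b8}
  b3: DF={b6,b8}
  b4: DF={b6,b8}
  b5: DF={b8}
  b6: DF={b8}
  b7: DF={b8}
  b8: DF=∅
  b9: DF=∅

φ for z: defs {b0,b2,b4,b5}
  DF⁺ = {b6,b8}

Answer: ["b6", "b8"]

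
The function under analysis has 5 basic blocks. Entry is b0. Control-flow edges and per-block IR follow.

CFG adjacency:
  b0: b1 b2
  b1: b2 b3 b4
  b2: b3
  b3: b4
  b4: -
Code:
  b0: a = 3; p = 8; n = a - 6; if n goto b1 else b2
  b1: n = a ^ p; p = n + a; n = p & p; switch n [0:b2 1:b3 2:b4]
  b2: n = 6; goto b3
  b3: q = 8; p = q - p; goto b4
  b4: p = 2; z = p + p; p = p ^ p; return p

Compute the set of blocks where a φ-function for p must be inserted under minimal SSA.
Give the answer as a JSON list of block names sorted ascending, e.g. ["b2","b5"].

idom tree: b1←b0 b2←b0 b3←b0 b4←b0
Dom at joins:
  b2: preds {b0,b1}: {b0} ∩ {b0,b1} = {b0}; idom=b0
  b3: preds {b1,b2}: {b0,b1} ∩ {b0,b2} = {b0}; idom=b0
  b4: preds {b1,b3}: {b0,b1} ∩ {b0,b3} = {b0}; idom=b0

DF derivation:
  join b2 pred b0: · stop@b0
  join b2 pred b1: b1 stop@b0
  join b3 pred b1: b1 stop@b0
  join b3 pred b2: b2 stop@b0
  join b4 pred b1: b1 stop@b0
  join b4 pred b3: b3 stop@b0
  DF(b0)=∅
  DF(b1)={b2,b3,b4}
  DF(b2)={b3}
  DF(b3)={b4}
  DF(b4)=∅

φ for p: defs {b0,b1,b3,b4}
  DF⁺ = {b2,b3,b4}

Answer: ["b2", "b3", "b4"]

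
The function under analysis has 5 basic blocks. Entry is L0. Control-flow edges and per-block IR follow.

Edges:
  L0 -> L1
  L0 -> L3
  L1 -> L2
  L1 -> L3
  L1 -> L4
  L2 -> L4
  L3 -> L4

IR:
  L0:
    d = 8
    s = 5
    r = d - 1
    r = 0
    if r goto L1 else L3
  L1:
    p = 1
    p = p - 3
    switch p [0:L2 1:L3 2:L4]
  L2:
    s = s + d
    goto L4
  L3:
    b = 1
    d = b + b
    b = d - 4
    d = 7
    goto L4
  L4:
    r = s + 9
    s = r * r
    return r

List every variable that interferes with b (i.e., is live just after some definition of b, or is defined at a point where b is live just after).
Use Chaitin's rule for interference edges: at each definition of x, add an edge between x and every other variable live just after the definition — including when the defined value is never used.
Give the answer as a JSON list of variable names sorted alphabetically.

Per-block:
  L0: def={d,r,s} ue=∅
  L1: def={p} ue=∅
  L2: def={s} ue={d,s}
  L3: def={b,d} ue=∅
  L4: def={r,s} ue={s}

Backward fixpoint:
  L0: in=∅ out={d,s}
  L1: in={d,s} out={d,s}
  L2: in={d,s} out={s}
  L3: in={s} out={s}
  L4: in={s} out=∅

Interfere edges:
  b↔{s}
  d↔{p,r,s}
  p↔{d,s}
  r↔{d,s}
  s↔{b,d,p,r}

N(b) = ["s"]

Answer: ["s"]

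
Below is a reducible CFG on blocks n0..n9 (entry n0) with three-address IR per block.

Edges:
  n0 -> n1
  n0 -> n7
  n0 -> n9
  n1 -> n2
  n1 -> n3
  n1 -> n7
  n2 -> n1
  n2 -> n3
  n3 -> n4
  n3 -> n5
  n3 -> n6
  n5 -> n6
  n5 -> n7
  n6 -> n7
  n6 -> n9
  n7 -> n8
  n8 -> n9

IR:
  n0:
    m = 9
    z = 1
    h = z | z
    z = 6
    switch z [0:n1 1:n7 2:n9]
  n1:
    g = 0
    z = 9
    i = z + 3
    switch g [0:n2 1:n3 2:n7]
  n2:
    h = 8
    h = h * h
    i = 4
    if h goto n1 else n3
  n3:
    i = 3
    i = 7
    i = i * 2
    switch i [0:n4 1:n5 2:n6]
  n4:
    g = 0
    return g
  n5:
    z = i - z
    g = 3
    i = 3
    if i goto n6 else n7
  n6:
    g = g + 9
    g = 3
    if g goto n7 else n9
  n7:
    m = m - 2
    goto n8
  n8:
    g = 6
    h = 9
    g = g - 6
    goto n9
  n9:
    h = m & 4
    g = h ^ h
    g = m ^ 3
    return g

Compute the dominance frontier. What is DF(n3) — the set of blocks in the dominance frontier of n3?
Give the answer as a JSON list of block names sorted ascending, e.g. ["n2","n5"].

Answer: ["n7", "n9"]

Working:
idom tree: n1←n0 n2←n1 n3←n1 n4←n3 n5←n3 n6←n3 n7←n0 n8←n7 n9←n0
Dom∩ at merges:
  n1: preds {n0,n2}: {n0} ∩ {n0,n1,n2} = {n0}; idom=n0
  n3: preds {n1,n2}: {n0,n1} ∩ {n0,n1,n2} = {n0,n1}; idom=n1
  n6: preds {n3,n5}: {n0,n1,n3} ∩ {n0,n1,n3,n5} = {n0,n1,n3}; idom=n3
  n7: preds {n0,n1,n5,n6}: {n0} ∩ {n0,n1} ∩ {n0,n1,n3,n5} ∩ {n0,n1,n3,n6} = {n0}; idom=n0
  n9: preds {n0,n6,n8}: {n0} ∩ {n0,n1,n3,n6} ∩ {n0,n7,n8} = {n0}; idom=n0

DF derivation:
  n1←n0: walk · to n0
  n1←n2: walk n2→n1 to n0
  n3←n1: walk · to n1
  n3←n2: walk n2 to n1
  n6←n3: walk · to n3
  n6←n5: walk n5 to n3
  n7←n0: walk · to n0
  n7←n1: walk n1 to n0
  n7←n5: walk n5→n3→n1 to n0
  n7←n6: walk n6→n3→n1 to n0
  n9←n0: walk · to n0
  n9←n6: walk n6→n3→n1 to n0
  n9←n8: walk n8→n7 to n0
  n0 → ∅
  n1 → {n1,n7,n9}
  n2 → {n1,n3}
  n3 → {n7,n9}
  n4 → ∅
  n5 → {n6,n7}
  n6 → {n7,n9}
  n7 → {n9}
  n8 → {n9}
  n9 → ∅

DF(n3) = ["n7", "n9"]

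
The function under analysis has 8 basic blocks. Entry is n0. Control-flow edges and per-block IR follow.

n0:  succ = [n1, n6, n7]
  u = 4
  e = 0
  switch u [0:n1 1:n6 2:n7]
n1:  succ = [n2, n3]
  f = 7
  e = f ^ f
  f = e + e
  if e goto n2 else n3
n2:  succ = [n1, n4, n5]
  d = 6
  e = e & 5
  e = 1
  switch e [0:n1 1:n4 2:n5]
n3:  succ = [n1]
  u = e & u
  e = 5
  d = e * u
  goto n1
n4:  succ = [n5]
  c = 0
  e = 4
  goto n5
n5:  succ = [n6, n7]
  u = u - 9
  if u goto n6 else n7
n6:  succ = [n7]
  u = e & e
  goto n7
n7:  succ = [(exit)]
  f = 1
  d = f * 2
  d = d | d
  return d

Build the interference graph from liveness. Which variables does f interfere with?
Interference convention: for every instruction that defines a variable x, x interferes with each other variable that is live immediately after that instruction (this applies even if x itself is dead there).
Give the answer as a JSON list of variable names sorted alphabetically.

Block summaries:
  n0: def={e,u} ue=∅
  n1: def={e,f} ue=∅
  n2: def={d,e} ue={e}
  n3: def={d,e,u} ue={e,u}
  n4: def={c,e} ue=∅
  n5: def={u} ue={u}
  n6: def={u} ue={e}
  n7: def={d,f} ue=∅

Live sets:
  n0 li=∅ lo={e,u}
  n1 li={u} lo={e,u}
  n2 li={e,u} lo={e,u}
  n3 li={e,u} lo={u}
  n4 li={u} lo={e,u}
  n5 li={e,u} lo={e}
  n6 li={e} lo=∅
  n7 li=∅ lo=∅

Conflict graph:
  c — {u}
  d — {e,u}
  e — {d,f,u}
  f — {e,u}
  u — {c,d,e,f}

N(f) = ["e", "u"]

Answer: ["e", "u"]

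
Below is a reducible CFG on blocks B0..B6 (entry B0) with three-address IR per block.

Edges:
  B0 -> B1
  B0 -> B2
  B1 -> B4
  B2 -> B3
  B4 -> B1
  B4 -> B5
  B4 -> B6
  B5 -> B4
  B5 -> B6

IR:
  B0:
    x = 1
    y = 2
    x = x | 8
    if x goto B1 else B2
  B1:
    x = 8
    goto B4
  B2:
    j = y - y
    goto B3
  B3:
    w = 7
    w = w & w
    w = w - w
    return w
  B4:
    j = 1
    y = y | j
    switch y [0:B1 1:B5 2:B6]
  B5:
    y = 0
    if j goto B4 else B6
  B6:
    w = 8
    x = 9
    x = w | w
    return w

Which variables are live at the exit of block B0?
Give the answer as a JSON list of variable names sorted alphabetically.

Answer: ["y"]

Derivation:
Block summaries:
  B0 def {x,y} use ∅
  B1 def {x} use ∅
  B2 def {j} use {y}
  B3 def {w} use ∅
  B4 def {j,y} use {y}
  B5 def {y} use {j}
  B6 def {w,x} use ∅

Liveness:
  B0 li=∅ lo={y}
  B1 li={y} lo={y}
  B2 li={y} lo=∅
  B3 li=∅ lo=∅
  B4 li={y} lo={j,y}
  B5 li={j} lo={y}
  B6 li=∅ lo=∅

live-out(B0) = ["y"]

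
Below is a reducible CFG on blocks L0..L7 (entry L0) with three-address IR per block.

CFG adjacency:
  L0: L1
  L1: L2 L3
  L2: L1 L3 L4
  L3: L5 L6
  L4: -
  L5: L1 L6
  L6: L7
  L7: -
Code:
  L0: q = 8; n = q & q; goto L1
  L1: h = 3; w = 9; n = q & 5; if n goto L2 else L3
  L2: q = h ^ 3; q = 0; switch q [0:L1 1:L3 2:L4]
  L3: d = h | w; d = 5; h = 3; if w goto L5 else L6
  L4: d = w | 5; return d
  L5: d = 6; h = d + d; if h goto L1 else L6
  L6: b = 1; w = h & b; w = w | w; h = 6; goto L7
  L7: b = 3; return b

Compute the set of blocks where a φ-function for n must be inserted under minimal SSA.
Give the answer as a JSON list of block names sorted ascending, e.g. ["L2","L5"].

Answer: ["L1"]

Working:
idom tree: L1←L0 L2←L1 L3←L1 L4←L2 L5←L3 L6←L3 L7←L6
Dom at joins:
  L1: preds {L0,L2,L5}: {L0} ∩ {L0,L1,L2} ∩ {L0,L1,L3,L5} = {L0}; idom=L0
  L3: preds {L1,L2}: {L0,L1} ∩ {L0,L1,L2} = {L0,L1}; idom=L1
  L6: preds {L3,L5}: {L0,L1,L3} ∩ {L0,L1,L3,L5} = {L0,L1,L3}; idom=L3

DF derivation:
  L1←L0: walk · to L0
  L1←L2: walk L2→L1 to L0
  L1←L5: walk L5→L3→L1 to L0
  L3←L1: walk · to L1
  L3←L2: walk L2 to L1
  L6←L3: walk · to L3
  L6←L5: walk L5 to L3
  DF(L0)=∅
  DF(L1)={L1}
  DF(L2)={L1,L3}
  DF(L3)={L1}
  DF(L4)=∅
  DF(L5)={L1,L6}
  DF(L6)=∅
  DF(L7)=∅

φ for n: defs {L0,L1}
  DF⁺ = {L1}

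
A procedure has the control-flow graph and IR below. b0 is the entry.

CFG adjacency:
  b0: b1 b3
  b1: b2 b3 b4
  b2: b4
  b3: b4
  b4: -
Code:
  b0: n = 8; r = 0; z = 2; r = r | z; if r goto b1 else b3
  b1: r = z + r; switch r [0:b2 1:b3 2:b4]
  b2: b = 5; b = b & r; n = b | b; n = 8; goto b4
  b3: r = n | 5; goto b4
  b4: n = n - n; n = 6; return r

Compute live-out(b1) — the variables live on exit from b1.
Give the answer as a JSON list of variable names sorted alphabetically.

Answer: ["n", "r"]

Working:
Per-block:
  b0: {n,r,z} / ∅
  b1: {r} / {r,z}
  b2: {b,n} / {r}
  b3: {r} / {n}
  b4: {n} / {n,r}

Live sets:
  b0 li=∅ lo={n,r,z}
  b1 li={n,r,z} lo={n,r}
  b2 li={r} lo={n,r}
  b3 li={n} lo={n,r}
  b4 li={n,r} lo=∅

live-out(b1) = ["n", "r"]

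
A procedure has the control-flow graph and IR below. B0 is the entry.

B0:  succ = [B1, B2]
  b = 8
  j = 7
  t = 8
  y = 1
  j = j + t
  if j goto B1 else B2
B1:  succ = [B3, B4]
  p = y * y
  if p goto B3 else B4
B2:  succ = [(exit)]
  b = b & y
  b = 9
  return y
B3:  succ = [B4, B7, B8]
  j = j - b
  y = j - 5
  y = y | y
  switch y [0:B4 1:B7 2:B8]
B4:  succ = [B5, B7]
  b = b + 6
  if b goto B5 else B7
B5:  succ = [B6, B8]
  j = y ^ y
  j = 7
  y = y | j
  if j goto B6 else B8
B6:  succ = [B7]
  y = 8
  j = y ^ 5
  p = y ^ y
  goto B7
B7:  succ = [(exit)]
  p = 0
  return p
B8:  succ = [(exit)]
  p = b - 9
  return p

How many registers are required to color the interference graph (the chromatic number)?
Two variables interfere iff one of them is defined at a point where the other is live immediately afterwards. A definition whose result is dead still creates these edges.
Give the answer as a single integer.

Per-block:
  B0: def={b,j,t,y} ue=∅
  B1: def={p} ue={y}
  B2: def={b} ue={b,y}
  B3: def={j,y} ue={b,j}
  B4: def={b} ue={b}
  B5: def={j,y} ue={y}
  B6: def={j,p,y} ue=∅
  B7: def={p} ue=∅
  B8: def={p} ue={b}

Live sets:
  B0: in=∅ out={b,j,y}
  B1: in={b,j,y} out={b,j,y}
  B2: in={b,y} out=∅
  B3: in={b,j} out={b,y}
  B4: in={b,y} out={b,y}
  B5: in={b,y} out={b}
  B6: in=∅ out=∅
  B7: in=∅ out=∅
  B8: in={b} out=∅

Conflict graph:
  b — {j,p,t,y}
  j — {b,p,t,y}
  p — {b,j,y}
  t — {b,j,y}
  y — {b,j,p,t}

Colouring:
  lower bound: {b,j,p,y} mutually conflict ⇒ χ ≥ 4
  4-colouring: R0={b}  R1={j}  R2={y}  R3={p,t}
  χ = 4

Answer: 4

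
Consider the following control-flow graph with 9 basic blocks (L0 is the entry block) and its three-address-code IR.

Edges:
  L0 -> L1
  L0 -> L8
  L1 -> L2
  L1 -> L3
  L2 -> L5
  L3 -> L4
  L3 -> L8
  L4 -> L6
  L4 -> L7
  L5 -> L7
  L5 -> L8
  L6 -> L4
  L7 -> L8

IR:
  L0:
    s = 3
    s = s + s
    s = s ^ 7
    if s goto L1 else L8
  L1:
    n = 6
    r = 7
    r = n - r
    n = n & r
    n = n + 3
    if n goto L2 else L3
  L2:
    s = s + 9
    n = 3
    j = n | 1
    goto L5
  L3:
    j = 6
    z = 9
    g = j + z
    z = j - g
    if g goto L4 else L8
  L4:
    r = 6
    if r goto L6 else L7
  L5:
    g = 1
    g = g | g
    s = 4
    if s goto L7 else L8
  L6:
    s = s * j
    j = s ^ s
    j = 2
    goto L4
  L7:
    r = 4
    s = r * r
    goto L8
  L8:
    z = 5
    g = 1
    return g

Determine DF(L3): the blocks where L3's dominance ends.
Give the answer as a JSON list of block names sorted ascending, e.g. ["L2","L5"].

Answer: ["L7", "L8"]

Analysis:
idom tree: L1←L0 L2←L1 L3←L1 L4←L3 L5←L2 L6←L4 L7←L1 L8←L0
Dom at joins:
  L4: preds {L3,L6}: {L0,L1,L3} ∩ {L0,L1,L3,L4,L6} = {L0,L1,L3}; idom=L3
  L7: preds {L4,L5}: {L0,L1,L3,L4} ∩ {L0,L1,L2,L5} = {L0,L1}; idom=L1
  L8: preds {L0,L3,L5,L7}: {L0} ∩ {L0,L1,L3} ∩ {L0,L1,L2,L5} ∩ {L0,L1,L7} = {L0}; idom=L0

DF derivation:
  join L4 pred L3: · stop@L3
  join L4 pred L6: L6→L4 stop@L3
  join L7 pred L4: L4→L3 stop@L1
  join L7 pred L5: L5→L2 stop@L1
  join L8 pred L0: · stop@L0
  join L8 pred L3: L3→L1 stop@L0
  join L8 pred L5: L5→L2→L1 stop@L0
  join L8 pred L7: L7→L1 stop@L0
  L0 → ∅
  L1 → {L8}
  L2 → {L7,L8}
  L3 → {L7,L8}
  L4 → {L4,L7}
  L5 → {L7,L8}
  L6 → {L4}
  L7 → {L8}
  L8 → ∅

DF(L3) = ["L7", "L8"]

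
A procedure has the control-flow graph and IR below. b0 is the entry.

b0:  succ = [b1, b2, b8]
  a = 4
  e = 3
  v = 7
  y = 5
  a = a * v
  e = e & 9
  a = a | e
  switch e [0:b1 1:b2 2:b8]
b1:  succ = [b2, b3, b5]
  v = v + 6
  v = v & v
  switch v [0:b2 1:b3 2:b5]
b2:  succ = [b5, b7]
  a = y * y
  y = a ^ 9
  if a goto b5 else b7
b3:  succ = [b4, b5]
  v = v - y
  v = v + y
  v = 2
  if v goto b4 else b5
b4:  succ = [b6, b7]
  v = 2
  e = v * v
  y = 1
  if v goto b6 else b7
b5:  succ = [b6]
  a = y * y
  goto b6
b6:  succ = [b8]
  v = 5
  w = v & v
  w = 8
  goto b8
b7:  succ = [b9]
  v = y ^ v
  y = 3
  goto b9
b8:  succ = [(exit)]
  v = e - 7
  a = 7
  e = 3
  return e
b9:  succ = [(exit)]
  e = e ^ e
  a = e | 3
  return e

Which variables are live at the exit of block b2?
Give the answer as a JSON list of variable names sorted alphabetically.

Answer: ["e", "v", "y"]

Working:
Block summaries:
  b0: def={a,e,v,y} ue=∅
  b1: def={v} ue={v}
  b2: def={a,y} ue={y}
  b3: def={v} ue={v,y}
  b4: def={e,v,y} ue=∅
  b5: def={a} ue={y}
  b6: def={v,w} ue=∅
  b7: def={v,y} ue={v,y}
  b8: def={a,e,v} ue={e}
  b9: def={a,e} ue={e}

Live sets:
  live b0: ∅→{e,v,y}
  live b1: {e,v,y}→{e,v,y}
  live b2: {e,v,y}→{e,v,y}
  live b3: {e,v,y}→{e,y}
  live b4: ∅→{e,v,y}
  live b5: {e,y}→{e}
  live b6: {e}→{e}
  live b7: {e,v,y}→{e}
  live b8: {e}→∅
  live b9: {e}→∅

live-out(b2) = ["e", "v", "y"]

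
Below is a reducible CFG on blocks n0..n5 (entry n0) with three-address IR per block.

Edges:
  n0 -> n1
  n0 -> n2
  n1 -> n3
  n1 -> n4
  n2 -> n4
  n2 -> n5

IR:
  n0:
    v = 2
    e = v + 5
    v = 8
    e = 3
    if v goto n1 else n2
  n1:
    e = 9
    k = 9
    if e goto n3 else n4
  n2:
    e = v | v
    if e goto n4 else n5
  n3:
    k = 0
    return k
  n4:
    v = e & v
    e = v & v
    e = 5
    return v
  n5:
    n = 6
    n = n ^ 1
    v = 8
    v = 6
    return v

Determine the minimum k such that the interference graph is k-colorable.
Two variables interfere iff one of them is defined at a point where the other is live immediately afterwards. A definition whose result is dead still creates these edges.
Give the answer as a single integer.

def/use:
  n0: {e,v} / ∅
  n1: {e,k} / ∅
  n2: {e} / {v}
  n3: {k} / ∅
  n4: {e,v} / {e,v}
  n5: {n,v} / ∅

Backward fixpoint:
  live n0: ∅→{v}
  live n1: {v}→{e,v}
  live n2: {v}→{e,v}
  live n3: ∅→∅
  live n4: {e,v}→∅
  live n5: ∅→∅

Conflict graph:
  e: {k,v}
  k: {e,v}
  n: ∅
  v: {e,k}

Colouring:
  clique {e,k,v} ⇒ need ≥ 3
  assign e→r0 k→r1 n→r0 v→r2 — no edge inside a register ⇒ χ ≤ 3
  χ = 3

Answer: 3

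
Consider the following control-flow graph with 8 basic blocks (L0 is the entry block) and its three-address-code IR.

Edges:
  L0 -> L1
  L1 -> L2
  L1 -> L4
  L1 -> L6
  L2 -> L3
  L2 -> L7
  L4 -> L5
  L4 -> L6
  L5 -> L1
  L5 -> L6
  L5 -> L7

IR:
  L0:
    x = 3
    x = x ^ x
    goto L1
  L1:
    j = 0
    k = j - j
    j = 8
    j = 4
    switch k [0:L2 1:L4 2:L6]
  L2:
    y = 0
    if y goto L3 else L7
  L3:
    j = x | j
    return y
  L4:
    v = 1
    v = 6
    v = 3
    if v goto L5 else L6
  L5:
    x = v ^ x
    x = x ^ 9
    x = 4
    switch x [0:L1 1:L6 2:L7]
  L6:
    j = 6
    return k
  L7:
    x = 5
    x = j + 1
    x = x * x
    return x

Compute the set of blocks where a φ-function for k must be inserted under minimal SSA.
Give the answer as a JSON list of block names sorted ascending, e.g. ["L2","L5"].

idom tree: L1←L0 L2←L1 L3←L2 L4←L1 L5←L4 L6←L1 L7←L1
Dom∩ at merges:
  L1: preds {L0,L5}: {L0} ∩ {L0,L1,L4,L5} = {L0}; idom=L0
  L6: preds {L1,L4,L5}: {L0,L1} ∩ {L0,L1,L4} ∩ {L0,L1,L4,L5} = {L0,L1}; idom=L1
  L7: preds {L2,L5}: {L0,L1,L2} ∩ {L0,L1,L4,L5} = {L0,L1}; idom=L1

Frontier:
  join L1 pred L0: · stop@L0
  join L1 pred L5: L5→L4→L1 stop@L0
  join L6 pred L1: · stop@L1
  join L6 pred L4: L4 stop@L1
  join L6 pred L5: L5→L4 stop@L1
  join L7 pred L2: L2 stop@L1
  join L7 pred L5: L5→L4 stop@L1
  L0: DF=∅
  L1: DF={L1}
  L2: DF={L7}
  L3: DF=∅
  L4: DF={L1,L6,L7}
  L5: DF={L1,L6,L7}
  L6: DF=∅
  L7: DF=∅

φ for k: defs {L1}
  DF⁺ = {L1}

Answer: ["L1"]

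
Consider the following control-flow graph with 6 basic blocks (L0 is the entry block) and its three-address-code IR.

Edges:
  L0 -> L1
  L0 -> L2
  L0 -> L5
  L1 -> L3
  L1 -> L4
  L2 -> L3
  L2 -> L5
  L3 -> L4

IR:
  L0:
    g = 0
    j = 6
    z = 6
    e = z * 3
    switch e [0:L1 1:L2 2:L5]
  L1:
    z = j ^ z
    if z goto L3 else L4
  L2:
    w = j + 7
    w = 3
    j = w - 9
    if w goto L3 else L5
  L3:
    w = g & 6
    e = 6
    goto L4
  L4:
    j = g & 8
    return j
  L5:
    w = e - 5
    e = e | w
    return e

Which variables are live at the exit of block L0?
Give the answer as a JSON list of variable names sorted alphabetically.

Block summaries:
  L0: {e,g,j,z} / ∅
  L1: {z} / {j,z}
  L2: {j,w} / {j}
  L3: {e,w} / {g}
  L4: {j} / {g}
  L5: {e,w} / {e}

Liveness:
  L0 li=∅ lo={e,g,j,z}
  L1 li={g,j,z} lo={g}
  L2 li={e,g,j} lo={e,g}
  L3 li={g} lo={g}
  L4 li={g} lo=∅
  L5 li={e} lo=∅

live-out(L0) = ["e", "g", "j", "z"]

Answer: ["e", "g", "j", "z"]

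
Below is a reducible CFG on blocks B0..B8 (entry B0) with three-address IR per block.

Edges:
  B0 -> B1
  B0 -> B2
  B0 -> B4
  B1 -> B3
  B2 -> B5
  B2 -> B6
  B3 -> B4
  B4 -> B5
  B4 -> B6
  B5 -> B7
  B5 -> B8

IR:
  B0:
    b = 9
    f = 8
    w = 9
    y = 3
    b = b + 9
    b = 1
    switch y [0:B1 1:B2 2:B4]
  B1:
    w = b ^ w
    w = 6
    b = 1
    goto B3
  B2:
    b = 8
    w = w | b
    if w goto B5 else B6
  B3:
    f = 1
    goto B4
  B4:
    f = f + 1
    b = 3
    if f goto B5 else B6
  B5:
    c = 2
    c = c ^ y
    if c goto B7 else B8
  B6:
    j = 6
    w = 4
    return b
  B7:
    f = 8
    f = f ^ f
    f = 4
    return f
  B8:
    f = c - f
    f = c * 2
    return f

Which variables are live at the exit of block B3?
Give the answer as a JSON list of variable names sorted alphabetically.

Block summaries:
  B0: def={b,f,w,y} ue=∅
  B1: def={b,w} ue={b,w}
  B2: def={b,w} ue={w}
  B3: def={f} ue=∅
  B4: def={b,f} ue={f}
  B5: def={c} ue={y}
  B6: def={j,w} ue={b}
  B7: def={f} ue=∅
  B8: def={f} ue={c,f}

Liveness:
  B0: in=∅ out={b,f,w,y}
  B1: in={b,w,y} out={y}
  B2: in={f,w,y} out={b,f,y}
  B3: in={y} out={f,y}
  B4: in={f,y} out={b,f,y}
  B5: in={f,y} out={c,f}
  B6: in={b} out=∅
  B7: in=∅ out=∅
  B8: in={c,f} out=∅

live-out(B3) = ["f", "y"]

Answer: ["f", "y"]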